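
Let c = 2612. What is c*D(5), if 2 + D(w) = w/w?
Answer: -2612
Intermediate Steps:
D(w) = -1 (D(w) = -2 + w/w = -2 + 1 = -1)
c*D(5) = 2612*(-1) = -2612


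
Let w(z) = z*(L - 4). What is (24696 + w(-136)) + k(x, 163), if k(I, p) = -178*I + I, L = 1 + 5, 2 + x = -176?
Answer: 55930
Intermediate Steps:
x = -178 (x = -2 - 176 = -178)
L = 6
w(z) = 2*z (w(z) = z*(6 - 4) = z*2 = 2*z)
k(I, p) = -177*I
(24696 + w(-136)) + k(x, 163) = (24696 + 2*(-136)) - 177*(-178) = (24696 - 272) + 31506 = 24424 + 31506 = 55930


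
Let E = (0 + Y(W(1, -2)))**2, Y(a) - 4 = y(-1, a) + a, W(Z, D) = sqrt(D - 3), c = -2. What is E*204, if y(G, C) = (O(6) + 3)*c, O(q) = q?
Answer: 38964 - 5712*I*sqrt(5) ≈ 38964.0 - 12772.0*I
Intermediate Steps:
W(Z, D) = sqrt(-3 + D)
y(G, C) = -18 (y(G, C) = (6 + 3)*(-2) = 9*(-2) = -18)
Y(a) = -14 + a (Y(a) = 4 + (-18 + a) = -14 + a)
E = (-14 + I*sqrt(5))**2 (E = (0 + (-14 + sqrt(-3 - 2)))**2 = (0 + (-14 + sqrt(-5)))**2 = (0 + (-14 + I*sqrt(5)))**2 = (-14 + I*sqrt(5))**2 ≈ 191.0 - 62.61*I)
E*204 = (-14 + I*sqrt(5))**2*204 = 204*(-14 + I*sqrt(5))**2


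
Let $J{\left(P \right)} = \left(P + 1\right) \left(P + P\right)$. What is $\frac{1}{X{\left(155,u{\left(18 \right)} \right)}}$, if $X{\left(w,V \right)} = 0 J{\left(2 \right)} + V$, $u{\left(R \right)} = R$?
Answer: $\frac{1}{18} \approx 0.055556$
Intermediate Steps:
$J{\left(P \right)} = 2 P \left(1 + P\right)$ ($J{\left(P \right)} = \left(1 + P\right) 2 P = 2 P \left(1 + P\right)$)
$X{\left(w,V \right)} = V$ ($X{\left(w,V \right)} = 0 \cdot 2 \cdot 2 \left(1 + 2\right) + V = 0 \cdot 2 \cdot 2 \cdot 3 + V = 0 \cdot 12 + V = 0 + V = V$)
$\frac{1}{X{\left(155,u{\left(18 \right)} \right)}} = \frac{1}{18}$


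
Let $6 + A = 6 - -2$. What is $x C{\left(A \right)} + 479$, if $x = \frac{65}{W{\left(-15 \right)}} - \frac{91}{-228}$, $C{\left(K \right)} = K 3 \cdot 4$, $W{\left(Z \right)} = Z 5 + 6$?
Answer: $\frac{203629}{437} \approx 465.97$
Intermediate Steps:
$W{\left(Z \right)} = 6 + 5 Z$ ($W{\left(Z \right)} = 5 Z + 6 = 6 + 5 Z$)
$A = 2$ ($A = -6 + \left(6 - -2\right) = -6 + \left(6 + 2\right) = -6 + 8 = 2$)
$C{\left(K \right)} = 12 K$ ($C{\left(K \right)} = 3 K 4 = 12 K$)
$x = - \frac{949}{1748}$ ($x = \frac{65}{6 + 5 \left(-15\right)} - \frac{91}{-228} = \frac{65}{6 - 75} - - \frac{91}{228} = \frac{65}{-69} + \frac{91}{228} = 65 \left(- \frac{1}{69}\right) + \frac{91}{228} = - \frac{65}{69} + \frac{91}{228} = - \frac{949}{1748} \approx -0.54291$)
$x C{\left(A \right)} + 479 = - \frac{949 \cdot 12 \cdot 2}{1748} + 479 = \left(- \frac{949}{1748}\right) 24 + 479 = - \frac{5694}{437} + 479 = \frac{203629}{437}$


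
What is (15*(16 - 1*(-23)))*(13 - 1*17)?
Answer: -2340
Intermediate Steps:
(15*(16 - 1*(-23)))*(13 - 1*17) = (15*(16 + 23))*(13 - 17) = (15*39)*(-4) = 585*(-4) = -2340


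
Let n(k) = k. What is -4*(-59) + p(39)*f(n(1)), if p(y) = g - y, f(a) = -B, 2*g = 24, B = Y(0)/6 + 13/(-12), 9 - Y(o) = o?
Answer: 989/4 ≈ 247.25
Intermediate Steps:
Y(o) = 9 - o
B = 5/12 (B = (9 - 1*0)/6 + 13/(-12) = (9 + 0)*(1/6) + 13*(-1/12) = 9*(1/6) - 13/12 = 3/2 - 13/12 = 5/12 ≈ 0.41667)
g = 12 (g = (1/2)*24 = 12)
f(a) = -5/12 (f(a) = -1*5/12 = -5/12)
p(y) = 12 - y
-4*(-59) + p(39)*f(n(1)) = -4*(-59) + (12 - 1*39)*(-5/12) = 236 + (12 - 39)*(-5/12) = 236 - 27*(-5/12) = 236 + 45/4 = 989/4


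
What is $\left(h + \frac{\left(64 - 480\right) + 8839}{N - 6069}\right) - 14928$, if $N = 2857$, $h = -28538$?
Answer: $- \frac{139621215}{3212} \approx -43469.0$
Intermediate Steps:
$\left(h + \frac{\left(64 - 480\right) + 8839}{N - 6069}\right) - 14928 = \left(-28538 + \frac{\left(64 - 480\right) + 8839}{2857 - 6069}\right) - 14928 = \left(-28538 + \frac{\left(64 - 480\right) + 8839}{-3212}\right) - 14928 = \left(-28538 + \left(-416 + 8839\right) \left(- \frac{1}{3212}\right)\right) - 14928 = \left(-28538 + 8423 \left(- \frac{1}{3212}\right)\right) - 14928 = \left(-28538 - \frac{8423}{3212}\right) - 14928 = - \frac{91672479}{3212} - 14928 = - \frac{139621215}{3212}$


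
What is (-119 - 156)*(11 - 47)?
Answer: 9900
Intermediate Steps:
(-119 - 156)*(11 - 47) = -275*(-36) = 9900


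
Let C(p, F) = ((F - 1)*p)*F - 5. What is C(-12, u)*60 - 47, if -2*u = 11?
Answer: -26087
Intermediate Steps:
u = -11/2 (u = -½*11 = -11/2 ≈ -5.5000)
C(p, F) = -5 + F*p*(-1 + F) (C(p, F) = ((-1 + F)*p)*F - 5 = (p*(-1 + F))*F - 5 = F*p*(-1 + F) - 5 = -5 + F*p*(-1 + F))
C(-12, u)*60 - 47 = (-5 - 12*(-11/2)² - 1*(-11/2)*(-12))*60 - 47 = (-5 - 12*121/4 - 66)*60 - 47 = (-5 - 363 - 66)*60 - 47 = -434*60 - 47 = -26040 - 47 = -26087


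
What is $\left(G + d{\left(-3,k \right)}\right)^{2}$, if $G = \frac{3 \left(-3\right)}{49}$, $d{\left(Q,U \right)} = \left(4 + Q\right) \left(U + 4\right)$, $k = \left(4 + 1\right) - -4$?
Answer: $\frac{394384}{2401} \approx 164.26$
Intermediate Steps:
$k = 9$ ($k = 5 + 4 = 9$)
$d{\left(Q,U \right)} = \left(4 + Q\right) \left(4 + U\right)$
$G = - \frac{9}{49}$ ($G = \left(-9\right) \frac{1}{49} = - \frac{9}{49} \approx -0.18367$)
$\left(G + d{\left(-3,k \right)}\right)^{2} = \left(- \frac{9}{49} + \left(16 + 4 \left(-3\right) + 4 \cdot 9 - 27\right)\right)^{2} = \left(- \frac{9}{49} + \left(16 - 12 + 36 - 27\right)\right)^{2} = \left(- \frac{9}{49} + 13\right)^{2} = \left(\frac{628}{49}\right)^{2} = \frac{394384}{2401}$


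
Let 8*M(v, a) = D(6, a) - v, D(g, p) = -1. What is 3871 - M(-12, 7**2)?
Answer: 30957/8 ≈ 3869.6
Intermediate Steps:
M(v, a) = -1/8 - v/8 (M(v, a) = (-1 - v)/8 = -1/8 - v/8)
3871 - M(-12, 7**2) = 3871 - (-1/8 - 1/8*(-12)) = 3871 - (-1/8 + 3/2) = 3871 - 1*11/8 = 3871 - 11/8 = 30957/8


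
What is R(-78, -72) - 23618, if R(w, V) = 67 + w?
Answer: -23629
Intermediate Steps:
R(-78, -72) - 23618 = (67 - 78) - 23618 = -11 - 23618 = -23629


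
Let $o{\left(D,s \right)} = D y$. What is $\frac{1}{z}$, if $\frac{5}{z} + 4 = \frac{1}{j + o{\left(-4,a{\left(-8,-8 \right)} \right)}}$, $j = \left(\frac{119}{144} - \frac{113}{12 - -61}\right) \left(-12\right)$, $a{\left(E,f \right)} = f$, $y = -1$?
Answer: $- \frac{8696}{11089} \approx -0.7842$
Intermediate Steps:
$o{\left(D,s \right)} = - D$ ($o{\left(D,s \right)} = D \left(-1\right) = - D$)
$j = \frac{7585}{876}$ ($j = \left(119 \cdot \frac{1}{144} - \frac{113}{12 + 61}\right) \left(-12\right) = \left(\frac{119}{144} - \frac{113}{73}\right) \left(-12\right) = \left(- \frac{7585}{10512}\right) \left(-12\right) = \frac{7585}{876} \approx 8.6587$)
$z = - \frac{11089}{8696}$ ($z = \frac{5}{-4 + \frac{1}{\frac{7585}{876} - -4}} = \frac{5}{-4 + \frac{1}{\frac{7585}{876} + 4}} = \frac{5}{-4 + \frac{1}{\frac{11089}{876}}} = \frac{5}{-4 + \frac{876}{11089}} = \frac{5}{- \frac{43480}{11089}} = 5 \left(- \frac{11089}{43480}\right) = - \frac{11089}{8696} \approx -1.2752$)
$\frac{1}{z} = \frac{1}{- \frac{11089}{8696}} = - \frac{8696}{11089}$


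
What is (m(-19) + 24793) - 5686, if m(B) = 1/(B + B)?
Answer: 726065/38 ≈ 19107.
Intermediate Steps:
m(B) = 1/(2*B)
(m(-19) + 24793) - 5686 = ((½)/(-19) + 24793) - 5686 = ((½)*(-1/19) + 24793) - 5686 = (-1/38 + 24793) - 5686 = 942133/38 - 5686 = 726065/38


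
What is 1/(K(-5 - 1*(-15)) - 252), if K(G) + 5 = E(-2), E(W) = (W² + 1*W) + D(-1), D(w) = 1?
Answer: -1/254 ≈ -0.0039370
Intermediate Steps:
E(W) = 1 + W + W² (E(W) = (W² + 1*W) + 1 = (W² + W) + 1 = (W + W²) + 1 = 1 + W + W²)
K(G) = -2 (K(G) = -5 + (1 - 2 + (-2)²) = -5 + (1 - 2 + 4) = -5 + 3 = -2)
1/(K(-5 - 1*(-15)) - 252) = 1/(-2 - 252) = 1/(-254) = -1/254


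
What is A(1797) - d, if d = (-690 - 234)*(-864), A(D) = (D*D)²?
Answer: 10427789967345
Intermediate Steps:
A(D) = D⁴ (A(D) = (D²)² = D⁴)
d = 798336 (d = -924*(-864) = 798336)
A(1797) - d = 1797⁴ - 1*798336 = 10427790765681 - 798336 = 10427789967345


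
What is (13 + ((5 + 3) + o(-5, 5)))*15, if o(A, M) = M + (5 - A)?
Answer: 540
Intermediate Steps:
o(A, M) = 5 + M - A
(13 + ((5 + 3) + o(-5, 5)))*15 = (13 + ((5 + 3) + (5 + 5 - 1*(-5))))*15 = (13 + (8 + (5 + 5 + 5)))*15 = (13 + (8 + 15))*15 = (13 + 23)*15 = 36*15 = 540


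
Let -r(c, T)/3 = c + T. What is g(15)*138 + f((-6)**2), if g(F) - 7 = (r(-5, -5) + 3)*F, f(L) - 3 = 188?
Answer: 69467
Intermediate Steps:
f(L) = 191 (f(L) = 3 + 188 = 191)
r(c, T) = -3*T - 3*c (r(c, T) = -3*(c + T) = -3*(T + c) = -3*T - 3*c)
g(F) = 7 + 33*F (g(F) = 7 + ((-3*(-5) - 3*(-5)) + 3)*F = 7 + ((15 + 15) + 3)*F = 7 + (30 + 3)*F = 7 + 33*F)
g(15)*138 + f((-6)**2) = (7 + 33*15)*138 + 191 = (7 + 495)*138 + 191 = 502*138 + 191 = 69276 + 191 = 69467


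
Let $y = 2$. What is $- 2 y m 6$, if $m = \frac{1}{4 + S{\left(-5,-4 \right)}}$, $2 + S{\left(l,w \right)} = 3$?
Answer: $- \frac{24}{5} \approx -4.8$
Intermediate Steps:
$S{\left(l,w \right)} = 1$ ($S{\left(l,w \right)} = -2 + 3 = 1$)
$m = \frac{1}{5}$ ($m = \frac{1}{4 + 1} = \frac{1}{5} \approx 0.2$)
$- 2 y m 6 = \left(-2\right) 2 \cdot \frac{1}{5} \cdot 6 = \left(-4\right) \frac{1}{5} \cdot 6 = \left(- \frac{4}{5}\right) 6 = - \frac{24}{5}$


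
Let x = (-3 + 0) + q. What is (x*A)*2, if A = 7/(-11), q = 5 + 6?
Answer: -112/11 ≈ -10.182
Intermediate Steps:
q = 11
x = 8 (x = (-3 + 0) + 11 = -3 + 11 = 8)
A = -7/11 (A = 7*(-1/11) = -7/11 ≈ -0.63636)
(x*A)*2 = (8*(-7/11))*2 = -56/11*2 = -112/11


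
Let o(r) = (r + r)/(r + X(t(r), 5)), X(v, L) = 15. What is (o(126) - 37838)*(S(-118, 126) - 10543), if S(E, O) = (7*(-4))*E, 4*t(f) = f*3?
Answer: 12873128178/47 ≈ 2.7390e+8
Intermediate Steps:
t(f) = 3*f/4 (t(f) = (f*3)/4 = (3*f)/4 = 3*f/4)
S(E, O) = -28*E
o(r) = 2*r/(15 + r) (o(r) = (r + r)/(r + 15) = (2*r)/(15 + r) = 2*r/(15 + r))
(o(126) - 37838)*(S(-118, 126) - 10543) = (2*126/(15 + 126) - 37838)*(-28*(-118) - 10543) = (2*126/141 - 37838)*(3304 - 10543) = (2*126*(1/141) - 37838)*(-7239) = (84/47 - 37838)*(-7239) = -1778302/47*(-7239) = 12873128178/47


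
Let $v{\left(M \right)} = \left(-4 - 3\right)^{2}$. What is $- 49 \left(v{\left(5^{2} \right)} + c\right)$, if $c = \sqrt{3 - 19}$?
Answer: $-2401 - 196 i \approx -2401.0 - 196.0 i$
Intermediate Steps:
$v{\left(M \right)} = 49$ ($v{\left(M \right)} = \left(-7\right)^{2} = 49$)
$c = 4 i$ ($c = \sqrt{-16} = 4 i \approx 4.0 i$)
$- 49 \left(v{\left(5^{2} \right)} + c\right) = - 49 \left(49 + 4 i\right) = -2401 - 196 i$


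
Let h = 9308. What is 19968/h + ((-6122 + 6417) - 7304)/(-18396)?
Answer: 8318675/3292884 ≈ 2.5263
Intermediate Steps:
19968/h + ((-6122 + 6417) - 7304)/(-18396) = 19968/9308 + ((-6122 + 6417) - 7304)/(-18396) = 19968*(1/9308) + (295 - 7304)*(-1/18396) = 384/179 - 7009*(-1/18396) = 384/179 + 7009/18396 = 8318675/3292884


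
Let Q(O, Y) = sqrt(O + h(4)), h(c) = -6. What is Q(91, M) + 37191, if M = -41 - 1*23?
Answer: 37191 + sqrt(85) ≈ 37200.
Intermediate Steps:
M = -64 (M = -41 - 23 = -64)
Q(O, Y) = sqrt(-6 + O) (Q(O, Y) = sqrt(O - 6) = sqrt(-6 + O))
Q(91, M) + 37191 = sqrt(-6 + 91) + 37191 = sqrt(85) + 37191 = 37191 + sqrt(85)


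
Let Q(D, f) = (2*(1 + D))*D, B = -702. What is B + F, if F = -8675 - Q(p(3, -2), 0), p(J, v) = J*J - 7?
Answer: -9389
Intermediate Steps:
p(J, v) = -7 + J² (p(J, v) = J² - 7 = -7 + J²)
Q(D, f) = D*(2 + 2*D) (Q(D, f) = (2 + 2*D)*D = D*(2 + 2*D))
F = -8687 (F = -8675 - 2*(-7 + 3²)*(1 + (-7 + 3²)) = -8675 - 2*(-7 + 9)*(1 + (-7 + 9)) = -8675 - 2*2*(1 + 2) = -8675 - 2*2*3 = -8675 - 1*12 = -8675 - 12 = -8687)
B + F = -702 - 8687 = -9389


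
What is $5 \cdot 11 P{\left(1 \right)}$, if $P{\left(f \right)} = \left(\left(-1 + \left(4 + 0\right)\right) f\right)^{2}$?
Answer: $495$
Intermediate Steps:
$P{\left(f \right)} = 9 f^{2}$ ($P{\left(f \right)} = \left(\left(-1 + 4\right) f\right)^{2} = \left(3 f\right)^{2} = 9 f^{2}$)
$5 \cdot 11 P{\left(1 \right)} = 5 \cdot 11 \cdot 9 \cdot 1^{2} = 55 \cdot 9 \cdot 1 = 55 \cdot 9 = 495$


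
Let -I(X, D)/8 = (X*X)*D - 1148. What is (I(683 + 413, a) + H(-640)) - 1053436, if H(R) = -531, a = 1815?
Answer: -17442701103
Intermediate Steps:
I(X, D) = 9184 - 8*D*X² (I(X, D) = -8*((X*X)*D - 1148) = -8*(X²*D - 1148) = -8*(D*X² - 1148) = -8*(-1148 + D*X²) = 9184 - 8*D*X²)
(I(683 + 413, a) + H(-640)) - 1053436 = ((9184 - 8*1815*(683 + 413)²) - 531) - 1053436 = ((9184 - 8*1815*1096²) - 531) - 1053436 = ((9184 - 8*1815*1201216) - 531) - 1053436 = ((9184 - 17441656320) - 531) - 1053436 = (-17441647136 - 531) - 1053436 = -17441647667 - 1053436 = -17442701103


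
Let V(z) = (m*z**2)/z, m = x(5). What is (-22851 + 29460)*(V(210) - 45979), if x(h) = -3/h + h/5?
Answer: -303320055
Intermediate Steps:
x(h) = -3/h + h/5 (x(h) = -3/h + h*(1/5) = -3/h + h/5)
m = 2/5 (m = -3/5 + (1/5)*5 = -3*1/5 + 1 = -3/5 + 1 = 2/5 ≈ 0.40000)
V(z) = 2*z/5 (V(z) = (2*z**2/5)/z = 2*z/5)
(-22851 + 29460)*(V(210) - 45979) = (-22851 + 29460)*((2/5)*210 - 45979) = 6609*(84 - 45979) = 6609*(-45895) = -303320055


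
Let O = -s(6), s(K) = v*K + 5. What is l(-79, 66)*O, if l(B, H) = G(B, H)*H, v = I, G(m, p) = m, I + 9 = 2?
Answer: -192918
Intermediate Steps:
I = -7 (I = -9 + 2 = -7)
v = -7
s(K) = 5 - 7*K (s(K) = -7*K + 5 = 5 - 7*K)
l(B, H) = B*H
O = 37 (O = -(5 - 7*6) = -(5 - 42) = -1*(-37) = 37)
l(-79, 66)*O = -79*66*37 = -5214*37 = -192918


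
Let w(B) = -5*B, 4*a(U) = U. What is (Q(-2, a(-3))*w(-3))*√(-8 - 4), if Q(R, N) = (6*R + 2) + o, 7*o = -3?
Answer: -2190*I*√3/7 ≈ -541.88*I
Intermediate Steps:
o = -3/7 (o = (⅐)*(-3) = -3/7 ≈ -0.42857)
a(U) = U/4
Q(R, N) = 11/7 + 6*R (Q(R, N) = (6*R + 2) - 3/7 = (2 + 6*R) - 3/7 = 11/7 + 6*R)
(Q(-2, a(-3))*w(-3))*√(-8 - 4) = ((11/7 + 6*(-2))*(-5*(-3)))*√(-8 - 4) = ((11/7 - 12)*15)*√(-12) = (-73/7*15)*(2*I*√3) = -2190*I*√3/7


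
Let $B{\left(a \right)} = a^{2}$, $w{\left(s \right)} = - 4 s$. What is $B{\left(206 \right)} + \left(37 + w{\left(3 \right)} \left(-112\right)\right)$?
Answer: $43817$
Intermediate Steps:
$B{\left(206 \right)} + \left(37 + w{\left(3 \right)} \left(-112\right)\right) = 206^{2} + \left(37 + \left(-4\right) 3 \left(-112\right)\right) = 42436 + \left(37 - -1344\right) = 42436 + \left(37 + 1344\right) = 42436 + 1381 = 43817$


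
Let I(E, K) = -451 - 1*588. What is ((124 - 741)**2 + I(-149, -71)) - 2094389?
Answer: -1714739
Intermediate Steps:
I(E, K) = -1039 (I(E, K) = -451 - 588 = -1039)
((124 - 741)**2 + I(-149, -71)) - 2094389 = ((124 - 741)**2 - 1039) - 2094389 = ((-617)**2 - 1039) - 2094389 = (380689 - 1039) - 2094389 = 379650 - 2094389 = -1714739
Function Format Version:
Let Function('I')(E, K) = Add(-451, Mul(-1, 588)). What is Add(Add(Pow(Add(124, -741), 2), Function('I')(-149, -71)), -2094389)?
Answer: -1714739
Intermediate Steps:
Function('I')(E, K) = -1039 (Function('I')(E, K) = Add(-451, -588) = -1039)
Add(Add(Pow(Add(124, -741), 2), Function('I')(-149, -71)), -2094389) = Add(Add(Pow(Add(124, -741), 2), -1039), -2094389) = Add(Add(Pow(-617, 2), -1039), -2094389) = Add(Add(380689, -1039), -2094389) = Add(379650, -2094389) = -1714739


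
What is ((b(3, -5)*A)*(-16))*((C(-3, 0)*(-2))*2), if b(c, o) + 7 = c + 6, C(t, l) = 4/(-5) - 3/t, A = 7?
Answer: 896/5 ≈ 179.20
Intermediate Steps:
C(t, l) = -⅘ - 3/t (C(t, l) = 4*(-⅕) - 3/t = -⅘ - 3/t)
b(c, o) = -1 + c (b(c, o) = -7 + (c + 6) = -7 + (6 + c) = -1 + c)
((b(3, -5)*A)*(-16))*((C(-3, 0)*(-2))*2) = (((-1 + 3)*7)*(-16))*(((-⅘ - 3/(-3))*(-2))*2) = ((2*7)*(-16))*(((-⅘ - 3*(-⅓))*(-2))*2) = (14*(-16))*(((-⅘ + 1)*(-2))*2) = -224*(⅕)*(-2)*2 = -(-448)*2/5 = -224*(-⅘) = 896/5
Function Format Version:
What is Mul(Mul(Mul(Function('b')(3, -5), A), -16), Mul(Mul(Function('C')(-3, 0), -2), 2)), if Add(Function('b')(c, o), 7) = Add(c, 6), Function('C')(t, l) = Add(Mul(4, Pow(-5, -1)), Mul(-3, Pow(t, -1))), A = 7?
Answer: Rational(896, 5) ≈ 179.20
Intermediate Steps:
Function('C')(t, l) = Add(Rational(-4, 5), Mul(-3, Pow(t, -1))) (Function('C')(t, l) = Add(Mul(4, Rational(-1, 5)), Mul(-3, Pow(t, -1))) = Add(Rational(-4, 5), Mul(-3, Pow(t, -1))))
Function('b')(c, o) = Add(-1, c) (Function('b')(c, o) = Add(-7, Add(c, 6)) = Add(-7, Add(6, c)) = Add(-1, c))
Mul(Mul(Mul(Function('b')(3, -5), A), -16), Mul(Mul(Function('C')(-3, 0), -2), 2)) = Mul(Mul(Mul(Add(-1, 3), 7), -16), Mul(Mul(Add(Rational(-4, 5), Mul(-3, Pow(-3, -1))), -2), 2)) = Mul(Mul(Mul(2, 7), -16), Mul(Mul(Add(Rational(-4, 5), Mul(-3, Rational(-1, 3))), -2), 2)) = Mul(Mul(14, -16), Mul(Mul(Add(Rational(-4, 5), 1), -2), 2)) = Mul(-224, Mul(Mul(Rational(1, 5), -2), 2)) = Mul(-224, Mul(Rational(-2, 5), 2)) = Mul(-224, Rational(-4, 5)) = Rational(896, 5)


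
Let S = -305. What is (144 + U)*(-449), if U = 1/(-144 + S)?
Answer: -64655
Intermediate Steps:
U = -1/449 (U = 1/(-144 - 305) = 1/(-449) = -1/449 ≈ -0.0022272)
(144 + U)*(-449) = (144 - 1/449)*(-449) = (64655/449)*(-449) = -64655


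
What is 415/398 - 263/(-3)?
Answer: 105919/1194 ≈ 88.709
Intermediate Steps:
415/398 - 263/(-3) = 415*(1/398) - 263*(-1/3) = 415/398 + 263/3 = 105919/1194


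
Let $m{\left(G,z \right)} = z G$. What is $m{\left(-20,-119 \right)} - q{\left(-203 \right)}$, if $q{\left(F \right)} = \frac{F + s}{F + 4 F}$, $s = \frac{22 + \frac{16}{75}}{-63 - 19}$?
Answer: $\frac{1061093206}{445875} \approx 2379.8$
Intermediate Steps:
$s = - \frac{833}{3075}$ ($s = \frac{22 + 16 \cdot \frac{1}{75}}{-82} = \left(22 + \frac{16}{75}\right) \left(- \frac{1}{82}\right) = \frac{1666}{75} \left(- \frac{1}{82}\right) = - \frac{833}{3075} \approx -0.27089$)
$m{\left(G,z \right)} = G z$
$q{\left(F \right)} = \frac{- \frac{833}{3075} + F}{5 F}$ ($q{\left(F \right)} = \frac{F - \frac{833}{3075}}{F + 4 F} = \frac{- \frac{833}{3075} + F}{5 F}$)
$m{\left(-20,-119 \right)} - q{\left(-203 \right)} = \left(-20\right) \left(-119\right) - \frac{-833 + 3075 \left(-203\right)}{15375 \left(-203\right)} = 2380 - \frac{1}{15375} \left(- \frac{1}{203}\right) \left(-833 - 624225\right) = 2380 - \frac{1}{15375} \left(- \frac{1}{203}\right) \left(-625058\right) = 2380 - \frac{89294}{445875} = \frac{1061093206}{445875}$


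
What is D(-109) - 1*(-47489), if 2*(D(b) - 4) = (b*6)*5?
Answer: 45858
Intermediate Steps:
D(b) = 4 + 15*b (D(b) = 4 + ((b*6)*5)/2 = 4 + ((6*b)*5)/2 = 4 + (30*b)/2 = 4 + 15*b)
D(-109) - 1*(-47489) = (4 + 15*(-109)) - 1*(-47489) = (4 - 1635) + 47489 = -1631 + 47489 = 45858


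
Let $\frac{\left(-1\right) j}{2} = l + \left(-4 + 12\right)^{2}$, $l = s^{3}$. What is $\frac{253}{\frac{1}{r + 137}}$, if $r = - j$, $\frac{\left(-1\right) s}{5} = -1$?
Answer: $130295$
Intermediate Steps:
$s = 5$ ($s = \left(-5\right) \left(-1\right) = 5$)
$l = 125$ ($l = 5^{3} = 125$)
$j = -378$ ($j = - 2 \left(125 + \left(-4 + 12\right)^{2}\right) = - 2 \left(125 + 8^{2}\right) = - 2 \left(125 + 64\right) = \left(-2\right) 189 = -378$)
$r = 378$ ($r = \left(-1\right) \left(-378\right) = 378$)
$\frac{253}{\frac{1}{r + 137}} = \frac{253}{\frac{1}{378 + 137}} = \frac{253}{\frac{1}{515}} = 253 \frac{1}{\frac{1}{515}} = 253 \cdot 515 = 130295$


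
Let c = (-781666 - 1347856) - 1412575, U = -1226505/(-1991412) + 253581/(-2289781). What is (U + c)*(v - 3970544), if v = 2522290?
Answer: 3898602362890504444748359/759982893462 ≈ 5.1299e+12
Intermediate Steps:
U = 767814533011/1519965786924 (U = -1226505*(-1/1991412) + 253581*(-1/2289781) = 408835/663804 - 253581/2289781 = 767814533011/1519965786924 ≈ 0.50515)
c = -3542097 (c = -2129522 - 1412575 = -3542097)
(U + c)*(v - 3970544) = (767814533011/1519965786924 - 3542097)*(2522290 - 3970544) = -5383865486151606617/1519965786924*(-1448254) = 3898602362890504444748359/759982893462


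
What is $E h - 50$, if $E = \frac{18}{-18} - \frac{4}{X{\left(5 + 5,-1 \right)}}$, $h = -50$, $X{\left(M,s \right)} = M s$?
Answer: $-20$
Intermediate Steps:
$E = - \frac{3}{5}$ ($E = \frac{18}{-18} - \frac{4}{\left(5 + 5\right) \left(-1\right)} = 18 \left(- \frac{1}{18}\right) - \frac{4}{10 \left(-1\right)} = -1 - \frac{4}{-10} = -1 - - \frac{2}{5} = -1 + \frac{2}{5} = - \frac{3}{5} \approx -0.6$)
$E h - 50 = \left(- \frac{3}{5}\right) \left(-50\right) - 50 = 30 - 50 = -20$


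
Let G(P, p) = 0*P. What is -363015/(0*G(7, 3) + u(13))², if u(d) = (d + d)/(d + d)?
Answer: -363015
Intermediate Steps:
G(P, p) = 0
u(d) = 1 (u(d) = (2*d)/((2*d)) = (2*d)*(1/(2*d)) = 1)
-363015/(0*G(7, 3) + u(13))² = -363015/(0*0 + 1)² = -363015/(0 + 1)² = -363015/(1²) = -363015/1 = -363015*1 = -363015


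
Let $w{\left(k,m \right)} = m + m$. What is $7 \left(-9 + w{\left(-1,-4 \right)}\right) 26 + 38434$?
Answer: $35340$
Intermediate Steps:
$w{\left(k,m \right)} = 2 m$
$7 \left(-9 + w{\left(-1,-4 \right)}\right) 26 + 38434 = 7 \left(-9 + 2 \left(-4\right)\right) 26 + 38434 = 7 \left(-9 - 8\right) 26 + 38434 = 7 \left(-17\right) 26 + 38434 = \left(-119\right) 26 + 38434 = -3094 + 38434 = 35340$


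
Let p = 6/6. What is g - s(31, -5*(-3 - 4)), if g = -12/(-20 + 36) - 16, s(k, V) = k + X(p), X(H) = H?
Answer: -195/4 ≈ -48.750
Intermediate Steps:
p = 1 (p = 6*(⅙) = 1)
s(k, V) = 1 + k (s(k, V) = k + 1 = 1 + k)
g = -67/4 (g = -12/16 - 16 = (1/16)*(-12) - 16 = -¾ - 16 = -67/4 ≈ -16.750)
g - s(31, -5*(-3 - 4)) = -67/4 - (1 + 31) = -67/4 - 1*32 = -67/4 - 32 = -195/4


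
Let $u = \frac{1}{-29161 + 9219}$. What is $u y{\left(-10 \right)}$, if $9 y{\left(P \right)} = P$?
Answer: $\frac{5}{89739} \approx 5.5717 \cdot 10^{-5}$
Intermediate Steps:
$y{\left(P \right)} = \frac{P}{9}$
$u = - \frac{1}{19942}$ ($u = \frac{1}{-19942} = - \frac{1}{19942} \approx -5.0145 \cdot 10^{-5}$)
$u y{\left(-10 \right)} = - \frac{\frac{1}{9} \left(-10\right)}{19942} = \left(- \frac{1}{19942}\right) \left(- \frac{10}{9}\right) = \frac{5}{89739}$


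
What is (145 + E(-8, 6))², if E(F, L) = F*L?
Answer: 9409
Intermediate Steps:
(145 + E(-8, 6))² = (145 - 8*6)² = (145 - 48)² = 97² = 9409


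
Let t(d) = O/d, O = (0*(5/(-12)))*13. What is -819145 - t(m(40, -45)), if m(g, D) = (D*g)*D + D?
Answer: -819145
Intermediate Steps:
m(g, D) = D + g*D² (m(g, D) = g*D² + D = D + g*D²)
O = 0 (O = (0*(5*(-1/12)))*13 = (0*(-5/12))*13 = 0*13 = 0)
t(d) = 0 (t(d) = 0/d = 0)
-819145 - t(m(40, -45)) = -819145 - 1*0 = -819145 + 0 = -819145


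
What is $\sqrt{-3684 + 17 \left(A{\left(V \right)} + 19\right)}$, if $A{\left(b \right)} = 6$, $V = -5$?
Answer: $i \sqrt{3259} \approx 57.088 i$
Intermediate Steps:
$\sqrt{-3684 + 17 \left(A{\left(V \right)} + 19\right)} = \sqrt{-3684 + 17 \left(6 + 19\right)} = \sqrt{-3684 + 17 \cdot 25} = \sqrt{-3684 + 425} = \sqrt{-3259} = i \sqrt{3259}$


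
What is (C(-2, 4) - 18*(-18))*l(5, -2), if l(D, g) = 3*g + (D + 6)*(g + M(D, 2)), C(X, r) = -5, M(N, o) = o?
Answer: -1914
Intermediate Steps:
l(D, g) = 3*g + (2 + g)*(6 + D) (l(D, g) = 3*g + (D + 6)*(g + 2) = 3*g + (6 + D)*(2 + g) = 3*g + (2 + g)*(6 + D))
(C(-2, 4) - 18*(-18))*l(5, -2) = (-5 - 18*(-18))*(12 + 2*5 + 9*(-2) + 5*(-2)) = (-5 + 324)*(12 + 10 - 18 - 10) = 319*(-6) = -1914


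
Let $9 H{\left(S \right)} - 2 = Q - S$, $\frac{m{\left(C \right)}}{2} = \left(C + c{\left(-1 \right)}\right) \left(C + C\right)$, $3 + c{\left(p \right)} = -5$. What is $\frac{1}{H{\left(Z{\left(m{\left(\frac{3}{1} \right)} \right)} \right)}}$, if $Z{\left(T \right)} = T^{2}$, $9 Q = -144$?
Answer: $- \frac{9}{3614} \approx -0.0024903$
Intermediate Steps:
$c{\left(p \right)} = -8$ ($c{\left(p \right)} = -3 - 5 = -8$)
$Q = -16$ ($Q = \frac{1}{9} \left(-144\right) = -16$)
$m{\left(C \right)} = 4 C \left(-8 + C\right)$ ($m{\left(C \right)} = 2 \left(C - 8\right) \left(C + C\right) = 2 \left(-8 + C\right) 2 C = 2 \cdot 2 C \left(-8 + C\right) = 4 C \left(-8 + C\right)$)
$H{\left(S \right)} = - \frac{14}{9} - \frac{S}{9}$ ($H{\left(S \right)} = \frac{2}{9} + \frac{-16 - S}{9} = \frac{2}{9} - \left(\frac{16}{9} + \frac{S}{9}\right) = - \frac{14}{9} - \frac{S}{9}$)
$\frac{1}{H{\left(Z{\left(m{\left(\frac{3}{1} \right)} \right)} \right)}} = \frac{1}{- \frac{14}{9} - \frac{\left(4 \cdot \frac{3}{1} \left(-8 + \frac{3}{1}\right)\right)^{2}}{9}} = \frac{1}{- \frac{14}{9} - \frac{\left(4 \cdot 3 \cdot 1 \left(-8 + 3 \cdot 1\right)\right)^{2}}{9}} = \frac{1}{- \frac{14}{9} - \frac{\left(4 \cdot 3 \left(-8 + 3\right)\right)^{2}}{9}} = \frac{1}{- \frac{14}{9} - \frac{\left(4 \cdot 3 \left(-5\right)\right)^{2}}{9}} = \frac{1}{- \frac{14}{9} - \frac{\left(-60\right)^{2}}{9}} = \frac{1}{- \frac{14}{9} - 400} = \frac{1}{- \frac{3614}{9}} = - \frac{9}{3614}$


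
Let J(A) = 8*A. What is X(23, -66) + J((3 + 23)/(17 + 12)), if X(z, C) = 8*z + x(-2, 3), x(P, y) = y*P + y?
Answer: 5457/29 ≈ 188.17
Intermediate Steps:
x(P, y) = y + P*y (x(P, y) = P*y + y = y + P*y)
X(z, C) = -3 + 8*z (X(z, C) = 8*z + 3*(1 - 2) = 8*z + 3*(-1) = 8*z - 3 = -3 + 8*z)
X(23, -66) + J((3 + 23)/(17 + 12)) = (-3 + 8*23) + 8*((3 + 23)/(17 + 12)) = (-3 + 184) + 8*(26/29) = 181 + 8*(26*(1/29)) = 181 + 8*(26/29) = 181 + 208/29 = 5457/29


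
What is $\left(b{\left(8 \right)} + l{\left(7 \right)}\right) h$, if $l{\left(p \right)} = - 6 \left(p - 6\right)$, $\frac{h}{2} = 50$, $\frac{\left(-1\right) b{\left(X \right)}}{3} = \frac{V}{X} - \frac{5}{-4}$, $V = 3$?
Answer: $- \frac{2175}{2} \approx -1087.5$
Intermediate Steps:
$b{\left(X \right)} = - \frac{15}{4} - \frac{9}{X}$ ($b{\left(X \right)} = - 3 \left(\frac{3}{X} - \frac{5}{-4}\right) = - 3 \left(\frac{3}{X} - - \frac{5}{4}\right) = - 3 \left(\frac{3}{X} + \frac{5}{4}\right) = - 3 \left(\frac{5}{4} + \frac{3}{X}\right) = - \frac{15}{4} - \frac{9}{X}$)
$h = 100$ ($h = 2 \cdot 50 = 100$)
$l{\left(p \right)} = 36 - 6 p$ ($l{\left(p \right)} = - 6 \left(-6 + p\right) = 36 - 6 p$)
$\left(b{\left(8 \right)} + l{\left(7 \right)}\right) h = \left(\left(- \frac{15}{4} - \frac{9}{8}\right) + \left(36 - 42\right)\right) 100 = \left(\left(- \frac{15}{4} - \frac{9}{8}\right) - 6\right) 100 = \left(- \frac{39}{8} - 6\right) 100 = \left(- \frac{87}{8}\right) 100 = - \frac{2175}{2}$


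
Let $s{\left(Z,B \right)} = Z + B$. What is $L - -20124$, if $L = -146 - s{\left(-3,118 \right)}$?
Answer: $19863$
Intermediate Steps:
$s{\left(Z,B \right)} = B + Z$
$L = -261$ ($L = -146 - \left(118 - 3\right) = -146 - 115 = -261$)
$L - -20124 = -261 - -20124 = -261 + 20124 = 19863$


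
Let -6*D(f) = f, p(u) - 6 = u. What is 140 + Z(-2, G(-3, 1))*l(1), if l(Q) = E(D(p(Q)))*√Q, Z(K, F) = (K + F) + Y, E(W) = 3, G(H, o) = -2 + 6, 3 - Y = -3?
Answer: 164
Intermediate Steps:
Y = 6 (Y = 3 - 1*(-3) = 3 + 3 = 6)
p(u) = 6 + u
D(f) = -f/6
G(H, o) = 4
Z(K, F) = 6 + F + K (Z(K, F) = (K + F) + 6 = (F + K) + 6 = 6 + F + K)
l(Q) = 3*√Q
140 + Z(-2, G(-3, 1))*l(1) = 140 + (6 + 4 - 2)*(3*√1) = 140 + 8*(3*1) = 140 + 8*3 = 140 + 24 = 164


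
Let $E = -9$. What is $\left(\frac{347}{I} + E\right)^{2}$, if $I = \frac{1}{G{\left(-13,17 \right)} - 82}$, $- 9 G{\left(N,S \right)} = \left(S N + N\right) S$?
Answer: $15602757921$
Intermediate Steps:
$G{\left(N,S \right)} = - \frac{S \left(N + N S\right)}{9}$ ($G{\left(N,S \right)} = - \frac{\left(S N + N\right) S}{9} = - \frac{\left(N S + N\right) S}{9} = - \frac{\left(N + N S\right) S}{9} = - \frac{S \left(N + N S\right)}{9}$)
$I = \frac{1}{360}$ ($I = \frac{1}{\left(- \frac{1}{9}\right) \left(-13\right) 17 \left(1 + 17\right) - 82} = \frac{1}{\left(- \frac{1}{9}\right) \left(-13\right) 17 \cdot 18 - 82} = \frac{1}{442 - 82} = \frac{1}{360} \approx 0.0027778$)
$\left(\frac{347}{I} + E\right)^{2} = \left(347 \frac{1}{\frac{1}{360}} - 9\right)^{2} = \left(347 \cdot 360 - 9\right)^{2} = \left(124920 - 9\right)^{2} = 124911^{2} = 15602757921$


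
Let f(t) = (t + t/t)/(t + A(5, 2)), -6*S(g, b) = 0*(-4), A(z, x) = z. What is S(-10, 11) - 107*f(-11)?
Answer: -535/3 ≈ -178.33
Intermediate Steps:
S(g, b) = 0 (S(g, b) = -0*(-4) = -1/6*0 = 0)
f(t) = (1 + t)/(5 + t) (f(t) = (t + t/t)/(t + 5) = (t + 1)/(5 + t) = (1 + t)/(5 + t))
S(-10, 11) - 107*f(-11) = 0 - 107*(1 - 11)/(5 - 11) = 0 - 107*(-10)/(-6) = 0 - (-107)*(-10)/6 = 0 - 107*5/3 = 0 - 535/3 = -535/3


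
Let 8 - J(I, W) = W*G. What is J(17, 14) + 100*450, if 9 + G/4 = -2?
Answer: 45624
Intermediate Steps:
G = -44 (G = -36 + 4*(-2) = -36 - 8 = -44)
J(I, W) = 8 + 44*W (J(I, W) = 8 - W*(-44) = 8 - (-44)*W = 8 + 44*W)
J(17, 14) + 100*450 = (8 + 44*14) + 100*450 = (8 + 616) + 45000 = 624 + 45000 = 45624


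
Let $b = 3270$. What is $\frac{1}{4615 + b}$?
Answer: $\frac{1}{7885} \approx 0.00012682$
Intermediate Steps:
$\frac{1}{4615 + b} = \frac{1}{4615 + 3270} = \frac{1}{7885}$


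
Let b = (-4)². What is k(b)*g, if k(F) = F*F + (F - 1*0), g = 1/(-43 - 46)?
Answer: -272/89 ≈ -3.0562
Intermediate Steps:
g = -1/89 (g = 1/(-89) = -1/89 ≈ -0.011236)
b = 16
k(F) = F + F² (k(F) = F² + (F + 0) = F² + F = F + F²)
k(b)*g = (16*(1 + 16))*(-1/89) = (16*17)*(-1/89) = 272*(-1/89) = -272/89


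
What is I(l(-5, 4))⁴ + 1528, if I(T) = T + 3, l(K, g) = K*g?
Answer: 85049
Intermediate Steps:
I(T) = 3 + T
I(l(-5, 4))⁴ + 1528 = (3 - 5*4)⁴ + 1528 = (3 - 20)⁴ + 1528 = (-17)⁴ + 1528 = 83521 + 1528 = 85049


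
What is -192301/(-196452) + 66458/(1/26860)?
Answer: 350678976642061/196452 ≈ 1.7851e+9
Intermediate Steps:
-192301/(-196452) + 66458/(1/26860) = -192301*(-1/196452) + 66458/(1/26860) = 192301/196452 + 66458*26860 = 192301/196452 + 1785061880 = 350678976642061/196452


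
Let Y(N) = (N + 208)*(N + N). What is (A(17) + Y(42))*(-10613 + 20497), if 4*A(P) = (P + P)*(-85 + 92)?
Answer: 208152098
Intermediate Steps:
Y(N) = 2*N*(208 + N) (Y(N) = (208 + N)*(2*N) = 2*N*(208 + N))
A(P) = 7*P/2 (A(P) = ((P + P)*(-85 + 92))/4 = ((2*P)*7)/4 = (14*P)/4 = 7*P/2)
(A(17) + Y(42))*(-10613 + 20497) = ((7/2)*17 + 2*42*(208 + 42))*(-10613 + 20497) = (119/2 + 2*42*250)*9884 = (119/2 + 21000)*9884 = (42119/2)*9884 = 208152098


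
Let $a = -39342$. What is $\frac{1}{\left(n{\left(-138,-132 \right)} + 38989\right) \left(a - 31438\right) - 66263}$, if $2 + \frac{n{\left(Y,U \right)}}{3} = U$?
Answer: $- \frac{1}{2731254123} \approx -3.6613 \cdot 10^{-10}$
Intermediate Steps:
$n{\left(Y,U \right)} = -6 + 3 U$
$\frac{1}{\left(n{\left(-138,-132 \right)} + 38989\right) \left(a - 31438\right) - 66263} = \frac{1}{\left(\left(-6 + 3 \left(-132\right)\right) + 38989\right) \left(-39342 - 31438\right) - 66263} = \frac{1}{\left(\left(-6 - 396\right) + 38989\right) \left(-70780\right) - 66263} = \frac{1}{\left(-402 + 38989\right) \left(-70780\right) - 66263} = \frac{1}{38587 \left(-70780\right) - 66263} = \frac{1}{-2731187860 - 66263} = \frac{1}{-2731254123} = - \frac{1}{2731254123}$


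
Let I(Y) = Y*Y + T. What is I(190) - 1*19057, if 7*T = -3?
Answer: 119298/7 ≈ 17043.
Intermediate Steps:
T = -3/7 (T = (⅐)*(-3) = -3/7 ≈ -0.42857)
I(Y) = -3/7 + Y² (I(Y) = Y*Y - 3/7 = Y² - 3/7 = -3/7 + Y²)
I(190) - 1*19057 = (-3/7 + 190²) - 1*19057 = (-3/7 + 36100) - 19057 = 252697/7 - 19057 = 119298/7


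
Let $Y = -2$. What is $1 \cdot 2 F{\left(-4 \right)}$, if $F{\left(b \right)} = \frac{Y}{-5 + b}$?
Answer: $\frac{4}{9} \approx 0.44444$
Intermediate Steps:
$F{\left(b \right)} = - \frac{2}{-5 + b}$
$1 \cdot 2 F{\left(-4 \right)} = 1 \cdot 2 \left(- \frac{2}{-5 - 4}\right) = 2 \left(- \frac{2}{-9}\right) = 2 \left(\left(-2\right) \left(- \frac{1}{9}\right)\right) = 2 \cdot \frac{2}{9} = \frac{4}{9}$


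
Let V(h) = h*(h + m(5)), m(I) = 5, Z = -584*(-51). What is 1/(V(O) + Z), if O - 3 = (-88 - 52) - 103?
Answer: 1/86184 ≈ 1.1603e-5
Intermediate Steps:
Z = 29784
O = -240 (O = 3 + ((-88 - 52) - 103) = 3 + (-140 - 103) = 3 - 243 = -240)
V(h) = h*(5 + h) (V(h) = h*(h + 5) = h*(5 + h))
1/(V(O) + Z) = 1/(-240*(5 - 240) + 29784) = 1/(-240*(-235) + 29784) = 1/(56400 + 29784) = 1/86184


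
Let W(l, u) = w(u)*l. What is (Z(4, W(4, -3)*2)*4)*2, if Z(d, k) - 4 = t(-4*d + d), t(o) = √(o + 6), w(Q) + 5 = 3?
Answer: 32 + 8*I*√6 ≈ 32.0 + 19.596*I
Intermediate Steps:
w(Q) = -2 (w(Q) = -5 + 3 = -2)
W(l, u) = -2*l
t(o) = √(6 + o)
Z(d, k) = 4 + √(6 - 3*d) (Z(d, k) = 4 + √(6 + (-4*d + d)) = 4 + √(6 - 3*d))
(Z(4, W(4, -3)*2)*4)*2 = ((4 + √(6 - 3*4))*4)*2 = ((4 + √(6 - 12))*4)*2 = ((4 + √(-6))*4)*2 = ((4 + I*√6)*4)*2 = (16 + 4*I*√6)*2 = 32 + 8*I*√6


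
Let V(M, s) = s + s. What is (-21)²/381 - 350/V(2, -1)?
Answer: 22372/127 ≈ 176.16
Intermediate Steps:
V(M, s) = 2*s
(-21)²/381 - 350/V(2, -1) = (-21)²/381 - 350/(2*(-1)) = 441*(1/381) - 350/(-2) = 147/127 - 350*(-½) = 147/127 + 175 = 22372/127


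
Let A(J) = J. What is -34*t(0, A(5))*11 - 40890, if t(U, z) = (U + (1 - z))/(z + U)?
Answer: -202954/5 ≈ -40591.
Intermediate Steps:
t(U, z) = (1 + U - z)/(U + z)
-34*t(0, A(5))*11 - 40890 = -34*(1 + 0 - 1*5)/(0 + 5)*11 - 40890 = -34*(1 + 0 - 5)/5*11 - 40890 = -34*(-4)/5*11 - 40890 = -34*(-⅘)*11 - 40890 = (136/5)*11 - 40890 = 1496/5 - 40890 = -202954/5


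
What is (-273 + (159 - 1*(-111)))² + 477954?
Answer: 477963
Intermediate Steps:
(-273 + (159 - 1*(-111)))² + 477954 = (-273 + (159 + 111))² + 477954 = (-273 + 270)² + 477954 = (-3)² + 477954 = 9 + 477954 = 477963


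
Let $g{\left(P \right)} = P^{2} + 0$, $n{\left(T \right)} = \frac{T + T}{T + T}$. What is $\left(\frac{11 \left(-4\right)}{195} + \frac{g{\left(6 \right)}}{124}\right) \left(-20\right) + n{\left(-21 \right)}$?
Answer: $- \frac{355}{1209} \approx -0.29363$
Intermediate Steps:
$n{\left(T \right)} = 1$ ($n{\left(T \right)} = \frac{2 T}{2 T} = 2 T \frac{1}{2 T} = 1$)
$g{\left(P \right)} = P^{2}$
$\left(\frac{11 \left(-4\right)}{195} + \frac{g{\left(6 \right)}}{124}\right) \left(-20\right) + n{\left(-21 \right)} = \left(\frac{11 \left(-4\right)}{195} + \frac{6^{2}}{124}\right) \left(-20\right) + 1 = \left(\left(-44\right) \frac{1}{195} + 36 \cdot \frac{1}{124}\right) \left(-20\right) + 1 = \left(- \frac{44}{195} + \frac{9}{31}\right) \left(-20\right) + 1 = \frac{391}{6045} \left(-20\right) + 1 = - \frac{1564}{1209} + 1 = - \frac{355}{1209}$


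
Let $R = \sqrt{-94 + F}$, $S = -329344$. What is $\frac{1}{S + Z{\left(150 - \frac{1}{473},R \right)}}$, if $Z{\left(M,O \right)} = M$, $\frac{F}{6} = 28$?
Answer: $- \frac{473}{155708763} \approx -3.0377 \cdot 10^{-6}$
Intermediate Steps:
$F = 168$ ($F = 6 \cdot 28 = 168$)
$R = \sqrt{74}$ ($R = \sqrt{-94 + 168} = \sqrt{74} \approx 8.6023$)
$\frac{1}{S + Z{\left(150 - \frac{1}{473},R \right)}} = \frac{1}{-329344 + \left(150 - \frac{1}{473}\right)} = \frac{1}{-329344 + \frac{70949}{473}} = \frac{1}{- \frac{155708763}{473}} = - \frac{473}{155708763}$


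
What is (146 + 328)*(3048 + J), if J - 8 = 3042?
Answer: 2890452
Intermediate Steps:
J = 3050 (J = 8 + 3042 = 3050)
(146 + 328)*(3048 + J) = (146 + 328)*(3048 + 3050) = 474*6098 = 2890452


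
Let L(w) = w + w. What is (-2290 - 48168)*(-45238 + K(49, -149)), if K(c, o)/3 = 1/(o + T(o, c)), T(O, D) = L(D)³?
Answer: 716014211743266/313681 ≈ 2.2826e+9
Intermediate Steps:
L(w) = 2*w
T(O, D) = 8*D³ (T(O, D) = (2*D)³ = 8*D³)
K(c, o) = 3/(o + 8*c³)
(-2290 - 48168)*(-45238 + K(49, -149)) = (-2290 - 48168)*(-45238 + 3/(-149 + 8*49³)) = -50458*(-45238 + 3/(-149 + 8*117649)) = -50458*(-45238 + 3/(-149 + 941192)) = -50458*(-45238 + 3/941043) = -50458*(-45238 + 3*(1/941043)) = -50458*(-45238 + 1/313681) = -50458*(-14190301077/313681) = 716014211743266/313681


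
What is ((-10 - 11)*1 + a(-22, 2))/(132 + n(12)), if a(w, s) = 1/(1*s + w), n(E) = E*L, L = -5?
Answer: -421/1440 ≈ -0.29236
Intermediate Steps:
n(E) = -5*E (n(E) = E*(-5) = -5*E)
a(w, s) = 1/(s + w)
((-10 - 11)*1 + a(-22, 2))/(132 + n(12)) = ((-10 - 11)*1 + 1/(2 - 22))/(132 - 5*12) = (-21*1 + 1/(-20))/(132 - 60) = (-21 - 1/20)/72 = -421/20*1/72 = -421/1440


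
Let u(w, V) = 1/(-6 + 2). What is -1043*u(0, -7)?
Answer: 1043/4 ≈ 260.75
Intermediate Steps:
u(w, V) = -¼ (u(w, V) = 1/(-4) = -¼)
-1043*u(0, -7) = -1043*(-¼) = 1043/4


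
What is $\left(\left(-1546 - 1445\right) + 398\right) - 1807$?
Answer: $-4400$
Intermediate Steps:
$\left(\left(-1546 - 1445\right) + 398\right) - 1807 = \left(-2991 + 398\right) - 1807 = -2593 - 1807 = -4400$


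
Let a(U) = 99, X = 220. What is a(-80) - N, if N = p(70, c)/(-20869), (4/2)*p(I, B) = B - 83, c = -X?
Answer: 4131759/41738 ≈ 98.993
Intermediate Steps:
c = -220 (c = -1*220 = -220)
p(I, B) = -83/2 + B/2 (p(I, B) = (B - 83)/2 = (-83 + B)/2 = -83/2 + B/2)
N = 303/41738 (N = (-83/2 + (½)*(-220))/(-20869) = (-83/2 - 110)*(-1/20869) = -303/2*(-1/20869) = 303/41738 ≈ 0.0072596)
a(-80) - N = 99 - 1*303/41738 = 99 - 303/41738 = 4131759/41738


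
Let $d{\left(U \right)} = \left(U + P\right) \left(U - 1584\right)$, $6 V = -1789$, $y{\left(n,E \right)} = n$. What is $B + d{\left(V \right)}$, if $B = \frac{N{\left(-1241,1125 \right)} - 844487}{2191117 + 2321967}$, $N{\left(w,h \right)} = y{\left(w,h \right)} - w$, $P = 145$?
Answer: $\frac{5854745042987}{20308878} \approx 2.8829 \cdot 10^{5}$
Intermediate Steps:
$V = - \frac{1789}{6}$ ($V = \frac{1}{6} \left(-1789\right) = - \frac{1789}{6} \approx -298.17$)
$d{\left(U \right)} = \left(-1584 + U\right) \left(145 + U\right)$ ($d{\left(U \right)} = \left(U + 145\right) \left(U - 1584\right) = \left(145 + U\right) \left(-1584 + U\right) = \left(-1584 + U\right) \left(145 + U\right)$)
$N{\left(w,h \right)} = 0$ ($N{\left(w,h \right)} = w - w = 0$)
$B = - \frac{844487}{4513084}$ ($B = \frac{0 - 844487}{2191117 + 2321967} = - \frac{844487}{4513084} \approx -0.18712$)
$B + d{\left(V \right)} = - \frac{844487}{4513084} - \left(- \frac{1196291}{6} - \frac{3200521}{36}\right) = - \frac{844487}{4513084} + \left(-229680 + \frac{3200521}{36} + \frac{2574371}{6}\right) = - \frac{844487}{4513084} + \frac{10378267}{36} = \frac{5854745042987}{20308878}$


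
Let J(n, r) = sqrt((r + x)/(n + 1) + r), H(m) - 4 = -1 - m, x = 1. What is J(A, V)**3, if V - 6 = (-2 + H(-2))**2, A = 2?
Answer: 61*sqrt(183)/9 ≈ 91.688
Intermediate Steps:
H(m) = 3 - m (H(m) = 4 + (-1 - m) = 3 - m)
V = 15 (V = 6 + (-2 + (3 - 1*(-2)))**2 = 6 + (-2 + (3 + 2))**2 = 6 + (-2 + 5)**2 = 6 + 3**2 = 6 + 9 = 15)
J(n, r) = sqrt(r + (1 + r)/(1 + n)) (J(n, r) = sqrt((r + 1)/(n + 1) + r) = sqrt((1 + r)/(1 + n) + r) = sqrt(r + (1 + r)/(1 + n)))
J(A, V)**3 = (sqrt((1 + 15 + 15*(1 + 2))/(1 + 2)))**3 = (sqrt((1 + 15 + 15*3)/3))**3 = (sqrt((1 + 15 + 45)/3))**3 = (sqrt((1/3)*61))**3 = (sqrt(61/3))**3 = (sqrt(183)/3)**3 = 61*sqrt(183)/9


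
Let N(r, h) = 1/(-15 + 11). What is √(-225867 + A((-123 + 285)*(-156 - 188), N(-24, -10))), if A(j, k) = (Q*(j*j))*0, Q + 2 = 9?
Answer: I*√225867 ≈ 475.25*I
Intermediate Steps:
Q = 7 (Q = -2 + 9 = 7)
N(r, h) = -¼ (N(r, h) = 1/(-4) = -¼)
A(j, k) = 0 (A(j, k) = (7*(j*j))*0 = (7*j²)*0 = 0)
√(-225867 + A((-123 + 285)*(-156 - 188), N(-24, -10))) = √(-225867 + 0) = √(-225867) = I*√225867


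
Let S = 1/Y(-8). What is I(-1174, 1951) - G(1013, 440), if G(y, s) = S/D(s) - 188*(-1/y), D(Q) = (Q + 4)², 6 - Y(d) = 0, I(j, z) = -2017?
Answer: -2416976860757/1198192608 ≈ -2017.2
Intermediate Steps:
Y(d) = 6 (Y(d) = 6 - 1*0 = 6 + 0 = 6)
D(Q) = (4 + Q)²
S = ⅙ (S = 1/6 = ⅙ ≈ 0.16667)
G(y, s) = 188/y + 1/(6*(4 + s)²) (G(y, s) = 1/(6*((4 + s)²)) - 188*(-1/y) = 1/(6*(4 + s)²) - (-188)/y = 1/(6*(4 + s)²) + 188/y = 188/y + 1/(6*(4 + s)²))
I(-1174, 1951) - G(1013, 440) = -2017 - (188/1013 + 1/(6*(4 + 440)²)) = -2017 - (188*(1/1013) + (⅙)/444²) = -2017 - (188/1013 + (⅙)*(1/197136)) = -2017 - (188/1013 + 1/1182816) = -2017 - 1*222370421/1198192608 = -2017 - 222370421/1198192608 = -2416976860757/1198192608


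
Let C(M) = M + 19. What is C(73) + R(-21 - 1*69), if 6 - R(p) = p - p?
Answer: 98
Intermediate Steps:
C(M) = 19 + M
R(p) = 6 (R(p) = 6 - (p - p) = 6 - 1*0 = 6 + 0 = 6)
C(73) + R(-21 - 1*69) = (19 + 73) + 6 = 92 + 6 = 98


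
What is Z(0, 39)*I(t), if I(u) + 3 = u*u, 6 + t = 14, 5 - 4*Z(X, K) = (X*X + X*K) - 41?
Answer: 1403/2 ≈ 701.50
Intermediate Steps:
Z(X, K) = 23/2 - X²/4 - K*X/4 (Z(X, K) = 5/4 - ((X*X + X*K) - 41)/4 = 5/4 - ((X² + K*X) - 41)/4 = 5/4 - (-41 + X² + K*X)/4 = 5/4 + (41/4 - X²/4 - K*X/4) = 23/2 - X²/4 - K*X/4)
t = 8 (t = -6 + 14 = 8)
I(u) = -3 + u² (I(u) = -3 + u*u = -3 + u²)
Z(0, 39)*I(t) = (23/2 - ¼*0² - ¼*39*0)*(-3 + 8²) = (23/2 - ¼*0 + 0)*(-3 + 64) = (23/2 + 0 + 0)*61 = (23/2)*61 = 1403/2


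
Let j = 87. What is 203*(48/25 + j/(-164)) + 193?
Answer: 1947791/4100 ≈ 475.07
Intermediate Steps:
203*(48/25 + j/(-164)) + 193 = 203*(48/25 + 87/(-164)) + 193 = 203*(48*(1/25) + 87*(-1/164)) + 193 = 203*(48/25 - 87/164) + 193 = 203*(5697/4100) + 193 = 1156491/4100 + 193 = 1947791/4100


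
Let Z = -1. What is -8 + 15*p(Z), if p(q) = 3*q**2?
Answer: 37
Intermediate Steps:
-8 + 15*p(Z) = -8 + 15*(3*(-1)**2) = -8 + 15*(3*1) = -8 + 15*3 = -8 + 45 = 37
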